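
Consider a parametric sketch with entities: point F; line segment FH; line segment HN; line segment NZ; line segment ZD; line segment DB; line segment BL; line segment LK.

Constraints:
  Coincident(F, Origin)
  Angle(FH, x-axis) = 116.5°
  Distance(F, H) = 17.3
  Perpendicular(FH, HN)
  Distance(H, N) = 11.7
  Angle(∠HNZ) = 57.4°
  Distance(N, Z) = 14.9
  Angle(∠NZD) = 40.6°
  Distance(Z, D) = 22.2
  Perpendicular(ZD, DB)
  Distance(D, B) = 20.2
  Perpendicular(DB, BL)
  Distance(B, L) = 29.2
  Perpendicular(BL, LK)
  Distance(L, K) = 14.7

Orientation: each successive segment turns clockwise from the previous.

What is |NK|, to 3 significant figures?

18.8

DB is perpendicular to BL, so BL runs at -55.5°; with |BL| = 29.2, L = (21.8, 11.6). The perpendicularity gives LK at right angles to BL, so LK runs at -146°; with |LK| = 14.7, K = (9.67, 3.23). Then |NK| = |K − N| = 18.8.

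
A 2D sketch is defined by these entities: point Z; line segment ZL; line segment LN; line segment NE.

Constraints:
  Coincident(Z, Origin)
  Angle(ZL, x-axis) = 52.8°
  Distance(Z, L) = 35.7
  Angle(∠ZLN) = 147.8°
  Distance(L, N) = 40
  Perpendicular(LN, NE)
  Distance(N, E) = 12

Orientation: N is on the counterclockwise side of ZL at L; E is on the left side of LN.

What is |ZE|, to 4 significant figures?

70.56

∠ZLN = 147.8°, so LN runs at 52.8° + (180° − 147.8°) = 85.00° from the x-axis; with |LN| = 40.0, N = L + 40.0·(cos 85.00°, sin 85.00°) = (25.07, 68.28). The perpendicularity gives NE at right angles to LN; with |NE| = 12.0 on the left of LN, E = N + 12.0·(-0.9962, 0.08716) = (13.12, 69.33). Then |ZE| = |E − Z| = 70.56.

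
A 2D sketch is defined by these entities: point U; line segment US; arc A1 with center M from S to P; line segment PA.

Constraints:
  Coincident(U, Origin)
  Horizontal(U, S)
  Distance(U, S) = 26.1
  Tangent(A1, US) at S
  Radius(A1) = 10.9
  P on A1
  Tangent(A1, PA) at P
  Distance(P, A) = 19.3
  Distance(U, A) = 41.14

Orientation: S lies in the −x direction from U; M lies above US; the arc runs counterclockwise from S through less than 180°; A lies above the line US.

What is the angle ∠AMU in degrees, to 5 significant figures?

108.66°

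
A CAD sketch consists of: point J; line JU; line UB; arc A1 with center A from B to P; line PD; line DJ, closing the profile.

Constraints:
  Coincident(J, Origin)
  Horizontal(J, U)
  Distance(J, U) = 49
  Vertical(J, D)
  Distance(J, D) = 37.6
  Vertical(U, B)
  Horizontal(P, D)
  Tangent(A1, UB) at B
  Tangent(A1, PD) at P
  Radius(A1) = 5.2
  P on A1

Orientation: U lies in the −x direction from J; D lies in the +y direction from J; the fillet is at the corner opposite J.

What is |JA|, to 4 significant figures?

54.48

J is at the origin; J and U share the same y with |JU| = 49.0 and U on the −x side, so U = (-49.00, 0.000). JD is vertical with |JD| = 37.6 and D on the +y side, so D = (0.000, 37.60). The virtual corner opposite J is at (-49.00, 37.60). A1 meets UB tangentially, so AB is at right angles to UB and since A1 is tangent to PD there, AP ⟂ PD, with radius 5.2, so the center A sits 5.2 in from both sides at A = (-43.80, 32.40). Then |JA| = |A − J| = 54.48.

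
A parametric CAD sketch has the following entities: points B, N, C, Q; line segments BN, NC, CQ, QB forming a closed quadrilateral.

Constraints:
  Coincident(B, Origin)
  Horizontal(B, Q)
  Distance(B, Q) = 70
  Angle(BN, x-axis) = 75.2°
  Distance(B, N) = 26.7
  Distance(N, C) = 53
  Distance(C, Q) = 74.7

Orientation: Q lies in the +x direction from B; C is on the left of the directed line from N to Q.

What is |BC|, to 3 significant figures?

78.3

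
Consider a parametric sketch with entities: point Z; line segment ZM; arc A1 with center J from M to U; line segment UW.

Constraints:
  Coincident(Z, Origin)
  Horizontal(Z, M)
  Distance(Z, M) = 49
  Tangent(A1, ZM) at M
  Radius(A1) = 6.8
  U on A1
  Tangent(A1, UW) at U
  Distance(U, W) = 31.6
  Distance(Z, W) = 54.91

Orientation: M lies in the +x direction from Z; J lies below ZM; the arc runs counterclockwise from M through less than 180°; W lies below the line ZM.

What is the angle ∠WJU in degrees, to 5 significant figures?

77.856°

Z is at the origin; Z and M share the same y with |ZM| = 49.0 and M on the +x side, so M = (49.000, 0.0000). The tangent condition forces JM to be normal to ZM, so J = M + (0, -6.8) = (49.000, -6.8000). Since JU ⟂ UW (tangency), |JW| = √(6.8² + 31.6²) = 32.323 regardless of where U sits on A1. So W lies on both circle(Z, 54.91) and circle(J, 32.323); the below-ZM intersection is W = (39.832, -37.796). U is the foot of the tangent from W: U = (42.219, -6.2862).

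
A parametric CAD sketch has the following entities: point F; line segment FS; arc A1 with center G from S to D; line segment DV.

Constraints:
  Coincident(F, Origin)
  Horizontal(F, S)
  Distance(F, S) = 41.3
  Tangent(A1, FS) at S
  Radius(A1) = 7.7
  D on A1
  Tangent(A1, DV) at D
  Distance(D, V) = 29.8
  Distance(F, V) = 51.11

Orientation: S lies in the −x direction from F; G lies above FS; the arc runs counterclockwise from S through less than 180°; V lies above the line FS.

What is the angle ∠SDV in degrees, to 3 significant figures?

134°

Checks: |FS| = 41.30 ✓; |GD| = 7.700 ✓; ∠(GD, DV) = 90.00° ✓; |DV| = 29.80 ✓; |FV| = 51.11 ✓.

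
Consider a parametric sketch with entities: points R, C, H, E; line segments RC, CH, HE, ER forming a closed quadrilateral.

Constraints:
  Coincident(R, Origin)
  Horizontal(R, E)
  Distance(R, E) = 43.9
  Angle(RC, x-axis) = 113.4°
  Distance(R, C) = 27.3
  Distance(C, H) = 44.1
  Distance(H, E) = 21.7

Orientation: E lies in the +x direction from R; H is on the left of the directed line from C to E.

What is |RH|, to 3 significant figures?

37.7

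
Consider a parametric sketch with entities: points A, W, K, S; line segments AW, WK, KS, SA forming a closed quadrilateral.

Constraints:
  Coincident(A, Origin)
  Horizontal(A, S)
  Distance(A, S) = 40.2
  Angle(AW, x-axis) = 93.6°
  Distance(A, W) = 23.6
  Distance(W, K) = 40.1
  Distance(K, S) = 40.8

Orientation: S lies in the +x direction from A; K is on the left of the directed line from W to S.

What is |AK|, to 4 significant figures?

53.42

A is at the origin; AS is horizontal with |AS| = 40.2 and S in +x, so S = (40.2, 0). AW runs at 93.6° with |AW| = 23.6, so W = (-1.482, 23.55). K is determined by |WK| = 40.1 and |KS| = 40.8 together: it lies at the intersection of circle(W, 40.1) and circle(S, 40.8). With |WS| = 47.88, the foot of the radical line on WS is 23.35 from W and the perpendicular offset is √(40.1² − 23.35²) = 32.60. Taking the left-of-WS solution: K = (34.88, 40.45).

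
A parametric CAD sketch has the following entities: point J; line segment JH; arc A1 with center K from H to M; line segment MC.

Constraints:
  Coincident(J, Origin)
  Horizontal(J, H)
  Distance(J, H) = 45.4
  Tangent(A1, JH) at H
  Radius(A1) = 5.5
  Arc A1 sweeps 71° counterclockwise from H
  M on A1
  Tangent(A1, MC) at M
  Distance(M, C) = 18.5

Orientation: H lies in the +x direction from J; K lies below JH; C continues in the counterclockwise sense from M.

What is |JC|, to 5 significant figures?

40.219

J is at the origin; JH is horizontal with |JH| = 45.4 and H on the +x side, so H = (45.400, 0.0000). A1 meets JH tangentially, so KH is at right angles to JH, so K = H + (0, -5.5) = (45.400, -5.5000). On A1, H sits at bearing 90° from K; a 71° counterclockwise sweep puts M at bearing 161°, so M = K + 5.5·(cos 161°, sin 161°) = (40.200, -3.7094). A1 meets MC tangentially, so KM is at right angles to MC, so MC runs along (−sin 161°, cos 161°); with |MC| = 18.5, C = (34.177, -21.201). Then |JC| = |C − J| = 40.219.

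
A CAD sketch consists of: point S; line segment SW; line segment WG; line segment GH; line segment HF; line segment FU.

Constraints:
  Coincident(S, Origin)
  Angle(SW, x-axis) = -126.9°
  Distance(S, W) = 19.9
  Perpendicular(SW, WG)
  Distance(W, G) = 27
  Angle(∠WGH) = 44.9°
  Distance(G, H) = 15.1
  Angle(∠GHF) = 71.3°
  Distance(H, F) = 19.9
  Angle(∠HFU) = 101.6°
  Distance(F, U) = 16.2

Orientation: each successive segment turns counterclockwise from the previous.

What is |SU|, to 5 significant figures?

42.235

S is at the origin; SW runs at -126.9° with length 19.9, so W = (-11.948, -15.914). SW ⟂ WG, so WG runs at -36.900°; with |WG| = 27.0, G = (9.6431, -32.125). ∠WGH = 44.9° gives GH at 98.200° from the x-axis; with |GH| = 15.1, H = (7.4894, -17.179). ∠GHF = 71.3° gives HF at -153.10° from the x-axis; with |HF| = 19.9, F = (-10.257, -26.183). ∠HFU = 101.6° gives FU at -74.700° from the x-axis; with |FU| = 16.2, U = (-5.9826, -41.809). Then |SU| = |U − S| = 42.235.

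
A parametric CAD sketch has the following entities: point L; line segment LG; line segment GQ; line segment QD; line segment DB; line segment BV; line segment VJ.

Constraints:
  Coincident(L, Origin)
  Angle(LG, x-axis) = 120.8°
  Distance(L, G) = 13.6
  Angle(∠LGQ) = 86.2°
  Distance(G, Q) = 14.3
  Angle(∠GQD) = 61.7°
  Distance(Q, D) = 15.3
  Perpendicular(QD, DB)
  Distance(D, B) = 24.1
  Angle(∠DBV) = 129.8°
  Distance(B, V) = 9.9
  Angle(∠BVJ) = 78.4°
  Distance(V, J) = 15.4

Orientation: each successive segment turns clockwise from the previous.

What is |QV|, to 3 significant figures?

31.4

L is at the origin; LG runs at 120.8° with length 13.6, so G = (-6.96, 11.7). ∠LGQ = 86.2° gives GQ at 27.0° from the x-axis; with |GQ| = 14.3, Q = (5.78, 18.2). ∠GQD = 61.7° gives QD at -91.3° from the x-axis; with |QD| = 15.3, D = (5.43, 2.88). QD ⟂ DB, so DB runs at 179°; with |DB| = 24.1, B = (-18.7, 3.42). ∠DBV = 129.8° gives BV at 128° from the x-axis; with |BV| = 9.9, V = (-24.8, 11.2). Then |QV| = |V − Q| = 31.4.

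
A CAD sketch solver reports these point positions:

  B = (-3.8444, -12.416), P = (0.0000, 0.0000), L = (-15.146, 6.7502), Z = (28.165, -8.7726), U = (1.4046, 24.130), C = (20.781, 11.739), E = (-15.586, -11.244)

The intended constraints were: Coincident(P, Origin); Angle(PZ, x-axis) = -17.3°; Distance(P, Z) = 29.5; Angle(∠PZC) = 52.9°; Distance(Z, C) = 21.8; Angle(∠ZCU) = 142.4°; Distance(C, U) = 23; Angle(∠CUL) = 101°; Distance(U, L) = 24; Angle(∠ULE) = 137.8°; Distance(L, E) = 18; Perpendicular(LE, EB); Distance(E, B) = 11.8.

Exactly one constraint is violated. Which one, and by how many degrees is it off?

Perpendicular(LE, EB) — off by 4.30°.

P = (0.00, 0.00) ✓; PZ at -17.30° ✓; |PZ| = 29.50 ✓; ∠PZC = 52.90° ✓; |ZC| = 21.80 ✓; ∠ZCU = 142.4° ✓; |CU| = 23.00 ✓; ∠CUL = 101.0° ✓; |UL| = 24.00 ✓; ∠ULE = 137.8° ✓; |LE| = 18.00 ✓; ∠(LE, EB) = 85.70° ✗; |EB| = 11.80 ✓.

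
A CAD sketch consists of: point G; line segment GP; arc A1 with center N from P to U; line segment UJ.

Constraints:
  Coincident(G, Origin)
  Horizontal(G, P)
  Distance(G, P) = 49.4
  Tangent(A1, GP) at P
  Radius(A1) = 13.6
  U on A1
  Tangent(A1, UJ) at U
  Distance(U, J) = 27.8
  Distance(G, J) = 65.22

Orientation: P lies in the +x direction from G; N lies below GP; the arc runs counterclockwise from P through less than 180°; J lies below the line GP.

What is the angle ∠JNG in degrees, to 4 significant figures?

102.2°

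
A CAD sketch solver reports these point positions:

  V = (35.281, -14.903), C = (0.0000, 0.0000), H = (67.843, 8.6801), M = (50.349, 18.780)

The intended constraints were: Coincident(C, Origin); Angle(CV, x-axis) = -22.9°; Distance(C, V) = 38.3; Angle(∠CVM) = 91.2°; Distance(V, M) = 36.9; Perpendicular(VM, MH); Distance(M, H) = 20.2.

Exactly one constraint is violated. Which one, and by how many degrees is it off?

Perpendicular(VM, MH) — off by 5.90°.

C = (0.00, 0.00) ✓; CV at -22.90° ✓; |CV| = 38.30 ✓; ∠CVM = 91.20° ✓; |VM| = 36.90 ✓; ∠(VM, MH) = 95.90° ✗; |MH| = 20.20 ✓.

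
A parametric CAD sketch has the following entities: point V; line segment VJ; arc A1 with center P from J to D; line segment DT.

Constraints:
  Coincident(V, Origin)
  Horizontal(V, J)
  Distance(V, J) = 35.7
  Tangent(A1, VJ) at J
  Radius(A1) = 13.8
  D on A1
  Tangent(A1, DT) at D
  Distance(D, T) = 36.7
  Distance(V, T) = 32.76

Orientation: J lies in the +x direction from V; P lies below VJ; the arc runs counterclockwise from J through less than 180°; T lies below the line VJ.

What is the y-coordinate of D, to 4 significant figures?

-4.834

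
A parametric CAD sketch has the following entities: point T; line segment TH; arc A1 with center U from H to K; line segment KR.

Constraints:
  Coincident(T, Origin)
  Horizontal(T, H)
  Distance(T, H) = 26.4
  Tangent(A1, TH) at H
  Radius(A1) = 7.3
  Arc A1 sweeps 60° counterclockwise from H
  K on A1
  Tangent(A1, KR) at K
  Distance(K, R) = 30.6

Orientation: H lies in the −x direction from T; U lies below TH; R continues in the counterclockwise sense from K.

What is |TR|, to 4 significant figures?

56.70

T is at the origin; T and H share the same y with |TH| = 26.4 and H on the −x side, so H = (-26.40, 0.000). A1 meets TH tangentially, so UH is at right angles to TH, so U = H + (0, -7.3) = (-26.40, -7.300). On A1, H sits at bearing 90° from U; a 60° counterclockwise sweep puts K at bearing 150°, so K = U + 7.3·(cos 150°, sin 150°) = (-32.72, -3.650). Tangency of A1 to KR means the radius UK is perpendicular to KR, so KR runs along (−sin 150°, cos 150°); with |KR| = 30.6, R = (-48.02, -30.15). Then |TR| = |R − T| = 56.70.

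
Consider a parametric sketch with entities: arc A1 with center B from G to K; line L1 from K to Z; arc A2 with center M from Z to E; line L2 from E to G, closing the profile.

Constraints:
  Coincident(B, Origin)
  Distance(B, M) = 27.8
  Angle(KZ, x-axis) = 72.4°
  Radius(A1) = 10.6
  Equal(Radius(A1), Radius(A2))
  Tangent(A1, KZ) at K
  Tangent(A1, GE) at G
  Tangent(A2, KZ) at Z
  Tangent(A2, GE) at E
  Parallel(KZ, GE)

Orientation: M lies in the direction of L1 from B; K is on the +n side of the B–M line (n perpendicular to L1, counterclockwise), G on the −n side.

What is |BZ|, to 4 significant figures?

29.75

Tangency of A1 to both parallel lines with radius 10.6 puts K and G at B ± 10.6·n: K = (-10.10, 3.205), G = (10.10, -3.205). Equal radii place Z and E the same way about M: Z = M + 10.6·n = (-1.698, 29.70), E = M − 10.6·n = (18.51, 23.29). Then |BZ| = |Z − B| = 29.75.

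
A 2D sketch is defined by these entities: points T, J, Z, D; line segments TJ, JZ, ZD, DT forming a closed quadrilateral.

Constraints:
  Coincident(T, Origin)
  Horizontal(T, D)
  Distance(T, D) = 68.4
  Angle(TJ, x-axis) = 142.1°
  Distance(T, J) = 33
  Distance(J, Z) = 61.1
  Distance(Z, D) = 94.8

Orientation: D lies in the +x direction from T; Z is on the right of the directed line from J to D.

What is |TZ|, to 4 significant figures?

43.84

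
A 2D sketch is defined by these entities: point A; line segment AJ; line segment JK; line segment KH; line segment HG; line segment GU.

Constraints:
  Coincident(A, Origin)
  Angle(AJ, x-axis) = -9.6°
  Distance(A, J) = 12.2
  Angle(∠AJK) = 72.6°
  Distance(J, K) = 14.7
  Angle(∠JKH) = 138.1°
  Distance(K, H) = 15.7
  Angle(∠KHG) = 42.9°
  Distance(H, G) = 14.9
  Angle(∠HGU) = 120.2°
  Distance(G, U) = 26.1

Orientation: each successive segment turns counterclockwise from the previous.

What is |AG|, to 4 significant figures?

7.891

A is at the origin; AJ runs at -9.6° with length 12.2, so J = (12.03, -2.035). ∠AJK = 72.6° gives JK at 97.80° from the x-axis; with |JK| = 14.7, K = (10.03, 12.53). ∠JKH = 138.1° gives KH at 139.7° from the x-axis; with |KH| = 15.7, H = (-1.940, 22.68). ∠KHG = 42.9° gives HG at -83.20° from the x-axis; with |HG| = 14.9, G = (-0.1755, 7.889). Then |AG| = |G − A| = 7.891.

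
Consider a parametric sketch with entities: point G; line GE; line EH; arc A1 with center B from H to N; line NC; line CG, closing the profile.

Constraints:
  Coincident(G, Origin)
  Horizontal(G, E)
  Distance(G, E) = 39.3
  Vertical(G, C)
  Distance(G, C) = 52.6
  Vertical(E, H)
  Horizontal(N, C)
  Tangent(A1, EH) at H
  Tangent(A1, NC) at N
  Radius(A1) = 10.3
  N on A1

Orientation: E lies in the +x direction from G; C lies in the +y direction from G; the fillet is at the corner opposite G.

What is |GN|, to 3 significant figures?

60.1

G is at the origin; GE is horizontal with |GE| = 39.3 and E on the +x side, so E = (39.3, 0.00). GC is vertical with |GC| = 52.6 and C on the +y side, so C = (0.00, 52.6). The virtual corner opposite G is at (39.3, 52.6). Tangency of A1 to EH means the radius BH is perpendicular to EH and the tangent condition forces BN to be normal to NC, with radius 10.3, so the center B sits 10.3 in from both sides at B = (29.0, 42.3). That places the tangent points at H = (39.3, 42.3) on EH and N = (29.0, 52.6) on NC. Then |GN| = |N − G| = 60.1.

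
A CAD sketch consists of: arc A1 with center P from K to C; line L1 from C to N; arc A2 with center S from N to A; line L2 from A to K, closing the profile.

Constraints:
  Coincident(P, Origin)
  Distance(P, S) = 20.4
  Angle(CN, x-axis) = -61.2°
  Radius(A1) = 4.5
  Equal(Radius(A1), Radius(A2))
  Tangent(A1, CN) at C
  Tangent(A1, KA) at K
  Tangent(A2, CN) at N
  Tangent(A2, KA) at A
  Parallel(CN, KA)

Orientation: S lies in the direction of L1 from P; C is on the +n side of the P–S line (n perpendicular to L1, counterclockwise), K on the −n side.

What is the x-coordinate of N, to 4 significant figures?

13.77

The slot axis is L1's direction at -61.2°, so u = (cos -61.2°, sin -61.2°) = (0.4818, -0.8763) and n = (−sin -61.2°, cos -61.2°) = (0.8763, 0.4818). P is at the origin and S lies 20.4 along u from P, so S = 20.4·u = (9.828, -17.88). Tangency of A1 to both parallel lines with radius 4.5 puts C and K at P ± 4.5·n: C = (3.943, 2.168), K = (-3.943, -2.168). Equal radii place N and A the same way about S: N = S + 4.5·n = (13.77, -15.71), A = S − 4.5·n = (5.884, -20.04). So N.x = 13.77.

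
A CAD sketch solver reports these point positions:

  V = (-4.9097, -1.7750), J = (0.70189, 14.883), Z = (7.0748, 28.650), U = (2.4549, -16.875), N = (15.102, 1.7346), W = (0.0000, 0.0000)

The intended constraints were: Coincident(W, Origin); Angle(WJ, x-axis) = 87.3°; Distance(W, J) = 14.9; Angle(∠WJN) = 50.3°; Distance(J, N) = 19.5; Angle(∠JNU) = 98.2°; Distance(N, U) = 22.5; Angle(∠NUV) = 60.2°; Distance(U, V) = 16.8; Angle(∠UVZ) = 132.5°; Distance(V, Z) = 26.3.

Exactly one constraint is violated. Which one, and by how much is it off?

Distance(V, Z) = 26.3 — off by 6.40.

W = (0.00, 0.00) ✓; WJ at 87.30° ✓; |WJ| = 14.90 ✓; ∠WJN = 50.30° ✓; |JN| = 19.50 ✓; ∠JNU = 98.20° ✓; |NU| = 22.50 ✓; ∠NUV = 60.20° ✓; |UV| = 16.80 ✓; ∠UVZ = 132.5° ✓; |VZ| = 32.70 ✗.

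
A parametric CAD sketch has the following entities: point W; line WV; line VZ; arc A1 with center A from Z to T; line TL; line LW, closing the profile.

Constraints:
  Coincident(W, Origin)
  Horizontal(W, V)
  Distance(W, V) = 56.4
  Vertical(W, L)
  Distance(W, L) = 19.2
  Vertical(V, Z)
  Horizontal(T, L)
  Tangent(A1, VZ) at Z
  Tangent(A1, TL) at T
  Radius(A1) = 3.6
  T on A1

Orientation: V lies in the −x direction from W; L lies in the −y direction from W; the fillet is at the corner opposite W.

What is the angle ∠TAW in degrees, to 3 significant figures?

106°

W is at the origin; WV is horizontal with |WV| = 56.4 and V on the −x side, so V = (-56.4, 0.00). WL is vertical with |WL| = 19.2 and L on the −y side, so L = (0.00, -19.2). The virtual corner opposite W is at (-56.4, -19.2). Tangency of A1 to VZ means the radius AZ is perpendicular to VZ and tangency of A1 to TL means the radius AT is perpendicular to TL, with radius 3.6, so the center A sits 3.6 in from both sides at A = (-52.8, -15.6). That places the tangent points at Z = (-56.4, -15.6) on VZ and T = (-52.8, -19.2) on TL. Then cos ∠TAW = AT·AW / (|AT||AW|), giving 106°.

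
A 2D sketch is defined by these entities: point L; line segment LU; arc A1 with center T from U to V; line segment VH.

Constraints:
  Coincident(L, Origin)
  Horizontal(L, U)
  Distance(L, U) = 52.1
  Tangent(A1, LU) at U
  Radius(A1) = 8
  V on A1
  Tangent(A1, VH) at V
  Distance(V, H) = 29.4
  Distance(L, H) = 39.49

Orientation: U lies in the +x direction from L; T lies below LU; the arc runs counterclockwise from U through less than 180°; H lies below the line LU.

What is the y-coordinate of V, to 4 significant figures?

-3.359

L is at the origin; L and U share the same y with |LU| = 52.1 and U on the +x side, so U = (52.10, 0.000). Tangency of A1 to LU means the radius TU is perpendicular to LU, so T = U + (0, -8) = (52.10, -8.000). Since TV ⟂ VH (tangency), |TH| = √(8.0² + 29.4²) = 30.47 regardless of where V sits on A1. So H lies on both circle(L, 39.49) and circle(T, 30.47); the below-LU intersection is H = (28.53, -27.31). V is the foot of the tangent from H: V = (45.58, -3.359).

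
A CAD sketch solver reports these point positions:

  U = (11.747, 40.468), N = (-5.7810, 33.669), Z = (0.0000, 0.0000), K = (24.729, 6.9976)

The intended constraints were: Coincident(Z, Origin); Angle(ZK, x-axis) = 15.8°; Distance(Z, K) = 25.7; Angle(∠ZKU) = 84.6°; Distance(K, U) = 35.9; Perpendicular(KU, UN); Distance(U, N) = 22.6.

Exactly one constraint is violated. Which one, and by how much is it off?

Distance(U, N) = 22.6 — off by 3.80.

Z = (0.00, 0.00) ✓; ZK at 15.80° ✓; |ZK| = 25.70 ✓; ∠ZKU = 84.60° ✓; |KU| = 35.90 ✓; ∠(KU, UN) = 90.00° ✓; |UN| = 18.80 ✗.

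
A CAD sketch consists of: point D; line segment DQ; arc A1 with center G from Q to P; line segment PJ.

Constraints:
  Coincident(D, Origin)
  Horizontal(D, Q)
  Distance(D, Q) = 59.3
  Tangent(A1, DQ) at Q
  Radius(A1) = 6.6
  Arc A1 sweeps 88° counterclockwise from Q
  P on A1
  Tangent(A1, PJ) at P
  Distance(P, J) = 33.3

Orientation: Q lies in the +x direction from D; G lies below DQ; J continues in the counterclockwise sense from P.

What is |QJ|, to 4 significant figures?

40.40

D is at the origin; DQ is horizontal with |DQ| = 59.3 and Q on the +x side, so Q = (59.30, 0.000). A1 meets DQ tangentially, so GQ is at right angles to DQ, so G = Q + (0, -6.6) = (59.30, -6.600). On A1, Q sits at bearing 90° from G; an 88° counterclockwise sweep puts P at bearing 178°, so P = G + 6.6·(cos 178°, sin 178°) = (52.70, -6.370). The tangent condition forces GP to be normal to PJ, so PJ runs along (−sin 178°, cos 178°); with |PJ| = 33.3, J = (51.54, -39.65). Then |QJ| = |J − Q| = 40.40.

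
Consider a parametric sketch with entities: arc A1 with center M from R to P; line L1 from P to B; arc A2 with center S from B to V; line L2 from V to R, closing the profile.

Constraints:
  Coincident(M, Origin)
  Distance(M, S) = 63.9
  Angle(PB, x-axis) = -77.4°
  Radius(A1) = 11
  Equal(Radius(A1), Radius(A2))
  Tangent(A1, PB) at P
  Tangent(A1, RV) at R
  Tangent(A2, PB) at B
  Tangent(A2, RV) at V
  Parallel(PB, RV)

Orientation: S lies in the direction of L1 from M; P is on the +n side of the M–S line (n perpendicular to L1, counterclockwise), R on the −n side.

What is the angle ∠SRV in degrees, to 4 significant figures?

9.767°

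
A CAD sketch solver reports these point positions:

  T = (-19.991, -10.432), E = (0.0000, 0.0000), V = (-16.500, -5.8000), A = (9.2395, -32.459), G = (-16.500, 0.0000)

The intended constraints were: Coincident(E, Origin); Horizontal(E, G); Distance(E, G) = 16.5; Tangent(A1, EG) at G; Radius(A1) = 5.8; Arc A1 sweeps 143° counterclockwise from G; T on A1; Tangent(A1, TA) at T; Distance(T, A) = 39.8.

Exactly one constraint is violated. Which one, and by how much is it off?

Distance(T, A) = 39.8 — off by 3.20.

E = (0.00, 0.00) ✓; E.y = 0.00, G.y = 0.00 ✓; |EG| = 16.50 ✓; ∠(VG, GE) = 90.00° ✓; |VG| = 5.800 ✓; bearing(V→T) − bearing(V→G) = 143.0° ✓; |VT| = 5.800 ✓; ∠(VT, TA) = 90.00° ✓; |TA| = 36.60 ✗.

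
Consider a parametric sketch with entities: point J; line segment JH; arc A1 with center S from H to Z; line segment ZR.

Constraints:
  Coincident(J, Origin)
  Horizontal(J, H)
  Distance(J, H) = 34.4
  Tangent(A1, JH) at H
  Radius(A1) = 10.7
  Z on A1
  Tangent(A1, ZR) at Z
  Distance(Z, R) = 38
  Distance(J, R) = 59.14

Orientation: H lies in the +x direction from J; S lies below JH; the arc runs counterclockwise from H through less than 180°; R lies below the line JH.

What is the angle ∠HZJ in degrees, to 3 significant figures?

101°

J is at the origin; JH is horizontal with |JH| = 34.4 and H on the +x side, so H = (34.4, 0.00). The tangent condition forces SH to be normal to JH, so S = H + (0, -10.7) = (34.4, -10.7). Since SZ ⟂ ZR (tangency), |SR| = √(10.7² + 38.0²) = 39.5 regardless of where Z sits on A1. So R lies on both circle(J, 59.14) and circle(S, 39.5); the below-JH intersection is R = (31.5, -50.1). Z is the foot of the tangent from R: Z = (23.9, -12.8).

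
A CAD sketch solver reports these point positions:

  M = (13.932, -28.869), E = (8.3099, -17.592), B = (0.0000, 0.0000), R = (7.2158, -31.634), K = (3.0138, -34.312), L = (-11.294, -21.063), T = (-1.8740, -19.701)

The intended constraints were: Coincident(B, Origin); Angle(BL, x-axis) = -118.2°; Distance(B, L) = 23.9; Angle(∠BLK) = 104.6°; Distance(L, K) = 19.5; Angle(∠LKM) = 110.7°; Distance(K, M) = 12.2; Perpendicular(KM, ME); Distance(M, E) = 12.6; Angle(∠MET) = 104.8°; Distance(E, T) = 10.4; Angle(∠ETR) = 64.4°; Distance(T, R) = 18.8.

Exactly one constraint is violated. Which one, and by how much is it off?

Distance(T, R) = 18.8 — off by 3.80.

B = (0.00, 0.00) ✓; BL at -118.2° ✓; |BL| = 23.90 ✓; ∠BLK = 104.6° ✓; |LK| = 19.50 ✓; ∠LKM = 110.7° ✓; |KM| = 12.20 ✓; ∠(KM, ME) = 90.00° ✓; |ME| = 12.60 ✓; ∠MET = 104.8° ✓; |ET| = 10.40 ✓; ∠ETR = 64.40° ✓; |TR| = 15.00 ✗.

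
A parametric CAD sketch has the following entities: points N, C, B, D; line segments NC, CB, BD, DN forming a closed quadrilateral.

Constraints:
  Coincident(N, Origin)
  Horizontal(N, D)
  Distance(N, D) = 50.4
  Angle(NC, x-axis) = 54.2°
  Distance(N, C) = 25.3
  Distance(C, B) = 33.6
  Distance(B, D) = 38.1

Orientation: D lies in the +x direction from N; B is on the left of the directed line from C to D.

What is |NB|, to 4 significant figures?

57.66

Checks: |CB| = 33.60 ✓; |BD| = 38.10 ✓.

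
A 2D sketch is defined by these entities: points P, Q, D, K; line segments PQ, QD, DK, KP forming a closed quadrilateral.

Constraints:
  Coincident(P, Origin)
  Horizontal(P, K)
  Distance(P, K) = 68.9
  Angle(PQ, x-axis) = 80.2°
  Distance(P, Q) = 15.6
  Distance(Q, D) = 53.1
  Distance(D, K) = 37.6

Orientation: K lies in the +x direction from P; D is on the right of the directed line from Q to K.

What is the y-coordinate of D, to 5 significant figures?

-23.112

P is at the origin; PK is horizontal with |PK| = 68.9 and K in +x, so K = (68.9, 0). PQ runs at 80.2° with |PQ| = 15.6, so Q = (2.6553, 15.372). D is determined by |QD| = 53.1 and |DK| = 37.6 together: it lies at the intersection of circle(Q, 53.1) and circle(K, 37.6). With |QK| = 68.005, the foot of the radical line on QK is 44.339 from Q and the perpendicular offset is √(53.1² − 44.339²) = 29.218. Taking the right-of-QK solution: D = (39.242, -23.112).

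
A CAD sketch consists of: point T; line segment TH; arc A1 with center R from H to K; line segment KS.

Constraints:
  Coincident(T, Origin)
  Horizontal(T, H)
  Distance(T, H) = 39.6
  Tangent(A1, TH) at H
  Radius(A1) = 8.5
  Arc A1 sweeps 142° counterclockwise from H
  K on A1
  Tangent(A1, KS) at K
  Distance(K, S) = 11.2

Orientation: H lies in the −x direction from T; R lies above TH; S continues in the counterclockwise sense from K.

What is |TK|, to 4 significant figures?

37.58

Since A1 is tangent to TH there, RH ⟂ TH, so R = H + (0, 8.5) = (-39.60, 8.500). On A1, H sits at bearing -90° from R; a 142° counterclockwise sweep puts K at bearing 52°, so K = R + 8.5·(cos 52°, sin 52°) = (-34.37, 15.20). Then |TK| = |K − T| = 37.58.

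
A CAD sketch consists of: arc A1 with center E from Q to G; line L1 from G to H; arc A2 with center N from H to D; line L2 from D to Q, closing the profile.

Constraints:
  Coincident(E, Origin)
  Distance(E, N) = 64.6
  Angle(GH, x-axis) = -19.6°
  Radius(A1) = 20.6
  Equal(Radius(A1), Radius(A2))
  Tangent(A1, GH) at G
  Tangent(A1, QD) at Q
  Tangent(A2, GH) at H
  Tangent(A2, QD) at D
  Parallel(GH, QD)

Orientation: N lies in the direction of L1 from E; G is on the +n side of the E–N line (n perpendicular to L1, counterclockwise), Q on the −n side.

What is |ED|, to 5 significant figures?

67.805

The slot axis is L1's direction at -19.6°, so u = (cos -19.6°, sin -19.6°) = (0.94206, -0.33545) and n = (−sin -19.6°, cos -19.6°) = (0.33545, 0.94206). E is at the origin and N lies 64.6 along u from E, so N = 64.6·u = (60.857, -21.670). Tangency of A1 to both parallel lines with radius 20.6 puts G and Q at E ± 20.6·n: G = (6.9103, 19.406), Q = (-6.9103, -19.406). Equal radii place H and D the same way about N: H = N + 20.6·n = (67.767, -2.2638), D = N − 20.6·n = (53.947, -41.077). Then |ED| = |D − E| = 67.805.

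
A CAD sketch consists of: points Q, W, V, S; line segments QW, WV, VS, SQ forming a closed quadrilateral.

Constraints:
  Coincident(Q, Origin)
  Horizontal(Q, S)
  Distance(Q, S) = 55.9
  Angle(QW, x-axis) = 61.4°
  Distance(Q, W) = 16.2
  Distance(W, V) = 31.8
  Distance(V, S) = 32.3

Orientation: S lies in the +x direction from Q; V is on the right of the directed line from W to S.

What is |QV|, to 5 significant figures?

28.484

Checks: |WV| = 31.80 ✓; |VS| = 32.30 ✓.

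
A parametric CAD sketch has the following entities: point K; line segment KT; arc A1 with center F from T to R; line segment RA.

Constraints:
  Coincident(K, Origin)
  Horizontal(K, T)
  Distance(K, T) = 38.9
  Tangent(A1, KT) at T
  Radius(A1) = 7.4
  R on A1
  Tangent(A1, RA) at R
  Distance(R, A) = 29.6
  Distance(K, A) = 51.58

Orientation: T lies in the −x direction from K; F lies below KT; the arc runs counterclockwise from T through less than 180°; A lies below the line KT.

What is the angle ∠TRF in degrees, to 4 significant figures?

34.51°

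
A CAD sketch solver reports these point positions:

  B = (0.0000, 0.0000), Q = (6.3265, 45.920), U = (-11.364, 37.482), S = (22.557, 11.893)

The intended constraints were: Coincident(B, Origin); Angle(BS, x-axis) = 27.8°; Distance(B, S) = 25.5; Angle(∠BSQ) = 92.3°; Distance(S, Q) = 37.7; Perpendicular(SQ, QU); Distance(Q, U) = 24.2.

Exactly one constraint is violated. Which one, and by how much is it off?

Distance(Q, U) = 24.2 — off by 4.60.

B = (0.00, 0.00) ✓; BS at 27.80° ✓; |BS| = 25.50 ✓; ∠BSQ = 92.30° ✓; |SQ| = 37.70 ✓; ∠(SQ, QU) = 90.00° ✓; |QU| = 19.60 ✗.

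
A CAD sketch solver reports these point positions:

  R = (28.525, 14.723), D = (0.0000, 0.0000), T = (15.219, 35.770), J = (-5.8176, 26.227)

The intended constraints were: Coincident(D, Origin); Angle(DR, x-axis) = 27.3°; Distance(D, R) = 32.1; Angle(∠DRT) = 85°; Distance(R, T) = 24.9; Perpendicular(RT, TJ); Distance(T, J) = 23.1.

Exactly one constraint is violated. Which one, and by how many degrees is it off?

Perpendicular(RT, TJ) — off by 7.90°.

D = (0.00, 0.00) ✓; DR at 27.30° ✓; |DR| = 32.10 ✓; ∠DRT = 85.00° ✓; |RT| = 24.90 ✓; ∠(RT, TJ) = 82.10° ✗; |TJ| = 23.10 ✓.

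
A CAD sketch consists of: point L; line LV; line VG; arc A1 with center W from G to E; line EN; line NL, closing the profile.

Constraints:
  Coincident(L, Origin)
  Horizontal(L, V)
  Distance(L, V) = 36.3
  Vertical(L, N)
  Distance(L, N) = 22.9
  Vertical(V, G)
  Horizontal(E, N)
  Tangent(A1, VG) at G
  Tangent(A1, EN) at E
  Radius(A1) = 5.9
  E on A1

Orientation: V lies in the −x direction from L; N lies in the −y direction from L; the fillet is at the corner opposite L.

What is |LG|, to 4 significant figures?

40.08

L is at the origin; LV is horizontal with |LV| = 36.3 and V on the −x side, so V = (-36.30, 0.000). L and N share the same x with |LN| = 22.9 and N on the −y side, so N = (0.000, -22.90). The virtual corner opposite L is at (-36.30, -22.90). Since A1 is tangent to VG there, WG ⟂ VG and tangency of A1 to EN means the radius WE is perpendicular to EN, with radius 5.9, so the center W sits 5.9 in from both sides at W = (-30.40, -17.00). That places the tangent points at G = (-36.30, -17.00) on VG and E = (-30.40, -22.90) on EN. Then |LG| = |G − L| = 40.08.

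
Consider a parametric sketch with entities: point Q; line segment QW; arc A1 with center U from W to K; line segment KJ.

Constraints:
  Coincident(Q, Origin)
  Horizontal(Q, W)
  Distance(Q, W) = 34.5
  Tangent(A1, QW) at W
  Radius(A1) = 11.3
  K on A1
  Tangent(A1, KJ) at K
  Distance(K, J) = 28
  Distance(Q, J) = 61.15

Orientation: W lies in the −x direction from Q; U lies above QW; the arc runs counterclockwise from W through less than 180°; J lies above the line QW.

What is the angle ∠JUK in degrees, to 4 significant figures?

68.02°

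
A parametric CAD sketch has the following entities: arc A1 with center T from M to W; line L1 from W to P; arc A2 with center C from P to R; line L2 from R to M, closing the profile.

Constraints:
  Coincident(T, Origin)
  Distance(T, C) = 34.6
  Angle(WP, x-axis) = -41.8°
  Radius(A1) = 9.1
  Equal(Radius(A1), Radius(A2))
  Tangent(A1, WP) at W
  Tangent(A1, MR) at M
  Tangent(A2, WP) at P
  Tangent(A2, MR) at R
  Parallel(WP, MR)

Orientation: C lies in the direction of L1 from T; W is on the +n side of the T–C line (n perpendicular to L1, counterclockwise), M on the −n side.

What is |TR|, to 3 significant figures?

35.8

The slot axis is L1's direction at -41.8°, so u = (cos -41.8°, sin -41.8°) = (0.745, -0.667) and n = (−sin -41.8°, cos -41.8°) = (0.667, 0.745). T is at the origin and C lies 34.6 along u from T, so C = 34.6·u = (25.8, -23.1). Tangency of A1 to both parallel lines with radius 9.1 puts W and M at T ± 9.1·n: W = (6.07, 6.78), M = (-6.07, -6.78). Equal radii place P and R the same way about C: P = C + 9.1·n = (31.9, -16.3), R = C − 9.1·n = (19.7, -29.8). Then |TR| = |R − T| = 35.8.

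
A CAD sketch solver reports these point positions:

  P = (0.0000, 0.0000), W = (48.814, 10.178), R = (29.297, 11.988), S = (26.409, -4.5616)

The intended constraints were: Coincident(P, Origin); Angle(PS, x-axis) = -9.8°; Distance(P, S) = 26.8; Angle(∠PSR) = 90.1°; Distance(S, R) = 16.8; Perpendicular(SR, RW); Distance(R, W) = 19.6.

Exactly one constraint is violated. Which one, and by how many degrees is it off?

Perpendicular(SR, RW) — off by 4.60°.

P = (0.00, 0.00) ✓; PS at -9.800° ✓; |PS| = 26.80 ✓; ∠PSR = 90.10° ✓; |SR| = 16.80 ✓; ∠(SR, RW) = 85.40° ✗; |RW| = 19.60 ✓.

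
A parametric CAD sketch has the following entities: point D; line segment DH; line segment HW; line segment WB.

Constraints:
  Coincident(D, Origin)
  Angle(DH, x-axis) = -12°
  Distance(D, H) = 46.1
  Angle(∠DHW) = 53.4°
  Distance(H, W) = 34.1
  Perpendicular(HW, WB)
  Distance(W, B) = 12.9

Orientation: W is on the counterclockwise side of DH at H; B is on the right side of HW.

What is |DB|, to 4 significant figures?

50.35

D is at the origin; DH runs at -12.0° with length 46.1, so H = 46.1·(cos -12.0°, sin -12.0°) = (45.09, -9.585). ∠DHW = 53.4°, so HW runs at -12.0° + (180° − 53.4°) = 114.6° from the x-axis; with |HW| = 34.1, W = H + 34.1·(cos 114.6°, sin 114.6°) = (30.90, 21.42). The perpendicularity gives WB at right angles to HW; with |WB| = 12.9 on the right of HW, B = W + 12.9·(0.9092, 0.4163) = (42.63, 26.79). Then |DB| = |B − D| = 50.35.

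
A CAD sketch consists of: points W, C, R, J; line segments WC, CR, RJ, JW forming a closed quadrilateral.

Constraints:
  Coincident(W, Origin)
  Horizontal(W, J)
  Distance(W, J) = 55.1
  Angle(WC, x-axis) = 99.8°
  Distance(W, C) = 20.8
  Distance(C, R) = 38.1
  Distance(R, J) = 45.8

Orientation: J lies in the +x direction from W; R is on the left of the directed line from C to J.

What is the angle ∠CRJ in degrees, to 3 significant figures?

95.1°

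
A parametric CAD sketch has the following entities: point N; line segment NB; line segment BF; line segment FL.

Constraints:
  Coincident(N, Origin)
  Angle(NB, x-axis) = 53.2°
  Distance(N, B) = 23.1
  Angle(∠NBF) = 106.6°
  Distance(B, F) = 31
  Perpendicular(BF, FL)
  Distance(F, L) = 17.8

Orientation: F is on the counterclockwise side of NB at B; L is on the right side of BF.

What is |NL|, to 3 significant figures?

54.9

N is at the origin; NB runs at 53.2° with length 23.1, so B = 23.1·(cos 53.2°, sin 53.2°) = (13.8, 18.5). ∠NBF = 106.6°, so BF runs at 53.2° + (180° − 106.6°) = 127° from the x-axis; with |BF| = 31.0, F = B + 31.0·(cos 127°, sin 127°) = (-4.65, 43.4). BF ⟂ FL; with |FL| = 17.8 on the right of BF, L = F + 17.8·(0.803, 0.596) = (9.64, 54.0). Then |NL| = |L − N| = 54.9.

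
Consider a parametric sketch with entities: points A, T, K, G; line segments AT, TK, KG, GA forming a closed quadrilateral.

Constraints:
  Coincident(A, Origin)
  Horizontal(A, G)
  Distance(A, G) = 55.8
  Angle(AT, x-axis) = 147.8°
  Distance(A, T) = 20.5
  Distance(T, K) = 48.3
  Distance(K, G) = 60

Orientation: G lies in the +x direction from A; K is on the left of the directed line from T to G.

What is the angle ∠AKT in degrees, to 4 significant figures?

24.51°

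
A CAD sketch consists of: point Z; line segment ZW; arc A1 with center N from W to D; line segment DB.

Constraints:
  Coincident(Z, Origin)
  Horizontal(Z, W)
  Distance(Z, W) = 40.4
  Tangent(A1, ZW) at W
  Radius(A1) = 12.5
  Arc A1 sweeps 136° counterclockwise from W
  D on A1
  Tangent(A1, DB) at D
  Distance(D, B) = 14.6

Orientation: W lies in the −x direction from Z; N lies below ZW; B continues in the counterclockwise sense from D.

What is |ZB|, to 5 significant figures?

49.892

On A1, W sits at bearing 90° from N; a 136° counterclockwise sweep puts D at bearing 226°, so D = N + 12.5·(cos 226°, sin 226°) = (-49.083, -21.492). Tangency of A1 to DB means the radius ND is perpendicular to DB, so DB runs along (−sin 226°, cos 226°); with |DB| = 14.6, B = (-38.581, -31.634). Then |ZB| = |B − Z| = 49.892.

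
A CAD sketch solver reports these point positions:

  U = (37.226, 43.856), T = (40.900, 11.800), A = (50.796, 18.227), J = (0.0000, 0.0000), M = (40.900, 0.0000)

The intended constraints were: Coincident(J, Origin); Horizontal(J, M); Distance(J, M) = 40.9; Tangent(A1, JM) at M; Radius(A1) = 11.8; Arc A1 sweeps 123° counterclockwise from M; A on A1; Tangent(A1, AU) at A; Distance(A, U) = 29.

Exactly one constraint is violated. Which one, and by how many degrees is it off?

Tangent(A1, AU) at A — off by 5.10°.

J = (0.00, 0.00) ✓; J.y = 0.00, M.y = 0.00 ✓; |JM| = 40.90 ✓; ∠(TM, MJ) = 90.00° ✓; |TM| = 11.80 ✓; bearing(T→A) − bearing(T→M) = 123.0° ✓; |TA| = 11.80 ✓; ∠(TA, AU) = 95.10° ✗; |AU| = 29.00 ✓.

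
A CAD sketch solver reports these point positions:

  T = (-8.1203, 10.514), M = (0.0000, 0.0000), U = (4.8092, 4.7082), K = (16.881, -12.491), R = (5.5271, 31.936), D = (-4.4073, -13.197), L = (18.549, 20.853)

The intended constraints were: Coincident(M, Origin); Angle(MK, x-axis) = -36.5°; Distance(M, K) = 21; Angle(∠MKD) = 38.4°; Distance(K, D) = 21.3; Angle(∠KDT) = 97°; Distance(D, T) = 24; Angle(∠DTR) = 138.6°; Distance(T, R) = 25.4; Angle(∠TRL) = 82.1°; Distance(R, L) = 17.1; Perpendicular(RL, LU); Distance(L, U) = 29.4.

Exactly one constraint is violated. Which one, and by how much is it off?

Distance(L, U) = 29.4 — off by 8.20.

M = (0.00, 0.00) ✓; MK at -36.50° ✓; |MK| = 21.00 ✓; ∠MKD = 38.40° ✓; |KD| = 21.30 ✓; ∠KDT = 97.00° ✓; |DT| = 24.00 ✓; ∠DTR = 138.6° ✓; |TR| = 25.40 ✓; ∠TRL = 82.10° ✓; |RL| = 17.10 ✓; ∠(RL, LU) = 90.00° ✓; |LU| = 21.20 ✗.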